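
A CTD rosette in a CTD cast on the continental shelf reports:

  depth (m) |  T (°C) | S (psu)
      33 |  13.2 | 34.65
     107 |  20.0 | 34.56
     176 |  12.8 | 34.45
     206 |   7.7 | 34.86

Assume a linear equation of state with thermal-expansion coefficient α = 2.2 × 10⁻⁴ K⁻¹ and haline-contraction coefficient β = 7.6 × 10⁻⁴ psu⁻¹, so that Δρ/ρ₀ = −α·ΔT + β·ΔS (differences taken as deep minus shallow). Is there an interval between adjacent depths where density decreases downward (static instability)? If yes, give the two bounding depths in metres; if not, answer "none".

Evaluate Δρ/ρ₀ = −αΔT + βΔS across each adjacent pair:
  33–107 m: −αΔT+βΔS = −(2.2 × 10⁻⁴)(+6.8)+(7.6 × 10⁻⁴)(-0.09) = -1.6 × 10⁻³ → UNSTABLE
  107–176 m: −αΔT+βΔS = −(2.2 × 10⁻⁴)(-7.2)+(7.6 × 10⁻⁴)(-0.11) = 1.5 × 10⁻³ → stable
  176–206 m: −αΔT+βΔS = −(2.2 × 10⁻⁴)(-5.1)+(7.6 × 10⁻⁴)(+0.41) = 1.4 × 10⁻³ → stable
The 33–107 m interval has Δρ < 0: lighter water underlies denser water.

33–107 m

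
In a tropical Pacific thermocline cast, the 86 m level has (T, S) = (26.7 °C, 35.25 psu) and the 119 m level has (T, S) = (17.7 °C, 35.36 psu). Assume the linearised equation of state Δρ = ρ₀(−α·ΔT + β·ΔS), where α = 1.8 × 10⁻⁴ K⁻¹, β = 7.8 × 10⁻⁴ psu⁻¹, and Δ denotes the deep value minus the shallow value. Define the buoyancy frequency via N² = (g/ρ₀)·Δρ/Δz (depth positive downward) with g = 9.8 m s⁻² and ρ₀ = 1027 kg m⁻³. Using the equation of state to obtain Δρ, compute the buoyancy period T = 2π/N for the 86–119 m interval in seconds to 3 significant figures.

ΔT = -9.0 K, ΔS = +0.11 psu (deep − shallow).
Δρ/ρ₀ = −αΔT + βΔS = 1.62 × 10⁻³ + 8.58 × 10⁻⁵ = 1.7058 × 10⁻³, so Δρ ≈ 1.752 kg m⁻³.
N² = (g/ρ₀)·Δρ/Δz = g·(Δρ/ρ₀)/Δz = 9.8 × 1.7058 × 10⁻³ / 33 = 5.0657 × 10⁻⁴ s⁻².
N = √(5.0657 × 10⁻⁴) = 0.022507 rad s⁻¹ → T = 2π/N = 279.17 s ≈ 279 s.

279 s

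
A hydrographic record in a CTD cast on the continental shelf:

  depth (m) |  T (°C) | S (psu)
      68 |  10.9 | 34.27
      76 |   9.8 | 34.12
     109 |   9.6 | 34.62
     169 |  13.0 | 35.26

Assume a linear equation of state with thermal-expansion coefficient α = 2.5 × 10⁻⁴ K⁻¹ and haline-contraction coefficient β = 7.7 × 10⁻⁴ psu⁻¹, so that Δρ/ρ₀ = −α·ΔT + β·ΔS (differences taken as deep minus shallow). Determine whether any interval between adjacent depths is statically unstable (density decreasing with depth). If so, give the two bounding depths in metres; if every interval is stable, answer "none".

Evaluate Δρ/ρ₀ = −αΔT + βΔS across each adjacent pair:
  68–76 m: −αΔT+βΔS = −(2.5 × 10⁻⁴)(-1.1)+(7.7 × 10⁻⁴)(-0.15) = 1.6 × 10⁻⁴ → stable
  76–109 m: −αΔT+βΔS = −(2.5 × 10⁻⁴)(-0.2)+(7.7 × 10⁻⁴)(+0.50) = 4.4 × 10⁻⁴ → stable
  109–169 m: −αΔT+βΔS = −(2.5 × 10⁻⁴)(+3.4)+(7.7 × 10⁻⁴)(+0.64) = -3.6 × 10⁻⁴ → UNSTABLE
The 109–169 m interval has Δρ < 0: lighter water underlies denser water.

109–169 m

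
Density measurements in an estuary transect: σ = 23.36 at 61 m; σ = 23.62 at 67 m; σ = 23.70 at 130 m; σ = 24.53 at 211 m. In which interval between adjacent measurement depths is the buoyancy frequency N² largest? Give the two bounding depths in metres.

Compute the density gradient over each adjacent pair:
  61–67 m: Δρ/Δz = 0.26/6 = 0.043 kg m⁻⁴
  67–130 m: Δρ/Δz = 0.08/63 = 1.3 × 10⁻³ kg m⁻⁴
  130–211 m: Δρ/Δz = 0.83/81 = 0.010 kg m⁻⁴
The largest gradient is in the 61–67 m interval — the pycnocline.

61–67 m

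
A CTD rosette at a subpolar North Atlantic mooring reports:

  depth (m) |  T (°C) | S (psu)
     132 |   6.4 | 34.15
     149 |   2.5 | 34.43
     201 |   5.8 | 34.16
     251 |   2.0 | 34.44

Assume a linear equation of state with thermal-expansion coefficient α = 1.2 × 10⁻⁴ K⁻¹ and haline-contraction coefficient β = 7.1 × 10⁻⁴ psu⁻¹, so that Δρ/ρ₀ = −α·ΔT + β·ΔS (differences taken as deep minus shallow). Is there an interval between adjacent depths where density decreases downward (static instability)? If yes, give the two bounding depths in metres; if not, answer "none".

149–201 m

Evaluate Δρ/ρ₀ = −αΔT + βΔS across each adjacent pair:
  132–149 m: −αΔT+βΔS = −(1.2 × 10⁻⁴)(-3.9)+(7.1 × 10⁻⁴)(+0.28) = 6.7 × 10⁻⁴ → stable
  149–201 m: −αΔT+βΔS = −(1.2 × 10⁻⁴)(+3.3)+(7.1 × 10⁻⁴)(-0.27) = -5.9 × 10⁻⁴ → UNSTABLE
  201–251 m: −αΔT+βΔS = −(1.2 × 10⁻⁴)(-3.8)+(7.1 × 10⁻⁴)(+0.28) = 6.5 × 10⁻⁴ → stable
The 149–201 m interval has Δρ < 0: lighter water underlies denser water.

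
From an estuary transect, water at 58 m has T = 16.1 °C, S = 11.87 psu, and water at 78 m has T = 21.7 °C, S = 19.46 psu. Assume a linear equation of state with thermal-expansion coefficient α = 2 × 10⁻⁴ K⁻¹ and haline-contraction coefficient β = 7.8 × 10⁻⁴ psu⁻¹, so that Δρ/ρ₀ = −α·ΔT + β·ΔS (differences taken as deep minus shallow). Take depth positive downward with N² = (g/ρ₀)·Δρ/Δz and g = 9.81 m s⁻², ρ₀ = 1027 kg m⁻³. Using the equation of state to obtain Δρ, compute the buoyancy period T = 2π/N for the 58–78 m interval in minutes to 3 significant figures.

2.16 min

ΔT = +5.6 K, ΔS = +7.59 psu (deep − shallow).
Δρ/ρ₀ = −αΔT + βΔS = -1.12 × 10⁻³ + 5.9202 × 10⁻³ = 4.8002 × 10⁻³, so Δρ ≈ 4.930 kg m⁻³.
N² = (g/ρ₀)·Δρ/Δz = g·(Δρ/ρ₀)/Δz = 9.81 × 4.8002 × 10⁻³ / 20 = 2.3545 × 10⁻³ s⁻².
N = √(2.3545 × 10⁻³) = 0.048523 rad s⁻¹ → T = 2π/N = 129.49 s = 2.1582 min ≈ 2.16 min.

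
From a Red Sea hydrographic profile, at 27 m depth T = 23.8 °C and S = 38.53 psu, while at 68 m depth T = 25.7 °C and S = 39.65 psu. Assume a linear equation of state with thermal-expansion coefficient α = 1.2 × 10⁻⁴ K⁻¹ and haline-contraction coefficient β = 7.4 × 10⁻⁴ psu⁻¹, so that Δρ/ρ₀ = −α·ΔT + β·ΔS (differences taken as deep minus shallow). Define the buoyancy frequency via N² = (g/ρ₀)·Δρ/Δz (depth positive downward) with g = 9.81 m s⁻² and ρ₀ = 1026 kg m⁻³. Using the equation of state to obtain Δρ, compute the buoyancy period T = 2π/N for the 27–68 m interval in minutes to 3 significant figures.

ΔT = +1.9 K, ΔS = +1.12 psu (deep − shallow).
Δρ/ρ₀ = −αΔT + βΔS = -2.28 × 10⁻⁴ + 8.288 × 10⁻⁴ = 6.008 × 10⁻⁴, so Δρ ≈ 0.6164 kg m⁻³.
N² = (g/ρ₀)·Δρ/Δz = g·(Δρ/ρ₀)/Δz = 9.81 × 6.008 × 10⁻⁴ / 41 = 1.4375 × 10⁻⁴ s⁻².
N = √(1.4375 × 10⁻⁴) = 0.011990 rad s⁻¹ → T = 2π/N = 524.04 s = 8.7340 min ≈ 8.73 min.

8.73 min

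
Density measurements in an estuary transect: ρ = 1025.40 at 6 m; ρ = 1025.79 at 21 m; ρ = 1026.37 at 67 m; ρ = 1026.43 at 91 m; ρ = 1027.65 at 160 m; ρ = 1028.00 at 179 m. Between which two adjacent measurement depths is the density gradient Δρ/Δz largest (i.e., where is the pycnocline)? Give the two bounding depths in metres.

Compute the density gradient over each adjacent pair:
  6–21 m: Δρ/Δz = 0.39/15 = 0.026 kg m⁻⁴
  21–67 m: Δρ/Δz = 0.58/46 = 0.013 kg m⁻⁴
  67–91 m: Δρ/Δz = 0.06/24 = 2.5 × 10⁻³ kg m⁻⁴
  91–160 m: Δρ/Δz = 1.22/69 = 0.018 kg m⁻⁴
  160–179 m: Δρ/Δz = 0.35/19 = 0.018 kg m⁻⁴
The largest gradient is in the 6–21 m interval — the pycnocline.

6–21 m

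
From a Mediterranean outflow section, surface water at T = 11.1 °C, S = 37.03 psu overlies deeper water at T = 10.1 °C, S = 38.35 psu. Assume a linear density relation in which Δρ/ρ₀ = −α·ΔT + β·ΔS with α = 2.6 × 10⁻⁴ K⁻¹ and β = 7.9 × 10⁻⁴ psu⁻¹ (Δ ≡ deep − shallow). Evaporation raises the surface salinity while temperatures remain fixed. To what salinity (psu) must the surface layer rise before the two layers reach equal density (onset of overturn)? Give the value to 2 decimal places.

38.68 psu

Neutral buoyancy requires −α(T_deep − T_surf) + β(S_deep − S_surf′) = 0.
S_surf′ = S_deep − (α/β)·ΔT = 38.35 − (2.6 × 10⁻⁴/7.9 × 10⁻⁴)·(-1.0) = 38.6791 psu.
Increase required: 38.6791 − 37.03 = 1.6491 psu.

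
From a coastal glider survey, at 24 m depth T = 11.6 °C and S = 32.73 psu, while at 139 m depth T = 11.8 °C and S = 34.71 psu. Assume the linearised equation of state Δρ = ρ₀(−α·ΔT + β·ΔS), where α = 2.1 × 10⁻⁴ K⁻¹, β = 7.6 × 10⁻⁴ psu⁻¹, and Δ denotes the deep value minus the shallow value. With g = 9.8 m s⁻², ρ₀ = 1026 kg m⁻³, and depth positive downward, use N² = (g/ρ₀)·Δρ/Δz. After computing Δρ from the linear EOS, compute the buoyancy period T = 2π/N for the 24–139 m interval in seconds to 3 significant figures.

563 s

ΔT = +0.2 K, ΔS = +1.98 psu (deep − shallow).
Δρ/ρ₀ = −αΔT + βΔS = -4.20 × 10⁻⁵ + 1.5048 × 10⁻³ = 1.4628 × 10⁻³, so Δρ ≈ 1.501 kg m⁻³.
N² = (g/ρ₀)·Δρ/Δz = g·(Δρ/ρ₀)/Δz = 9.8 × 1.4628 × 10⁻³ / 115 = 1.2466 × 10⁻⁴ s⁻².
N = √(1.2466 × 10⁻⁴) = 0.011165 rad s⁻¹ → T = 2π/N = 562.76 s ≈ 563 s.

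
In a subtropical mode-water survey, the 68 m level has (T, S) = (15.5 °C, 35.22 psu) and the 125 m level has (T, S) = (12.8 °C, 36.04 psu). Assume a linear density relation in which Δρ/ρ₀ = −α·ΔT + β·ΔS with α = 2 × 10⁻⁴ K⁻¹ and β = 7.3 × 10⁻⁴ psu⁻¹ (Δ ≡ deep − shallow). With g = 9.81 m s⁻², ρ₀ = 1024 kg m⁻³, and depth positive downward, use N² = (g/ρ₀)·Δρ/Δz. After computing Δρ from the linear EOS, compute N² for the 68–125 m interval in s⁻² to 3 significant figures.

1.96 × 10⁻⁴ s⁻²

ΔT = -2.7 K, ΔS = +0.82 psu (deep − shallow).
Δρ/ρ₀ = −αΔT + βΔS = 5.40 × 10⁻⁴ + 5.986 × 10⁻⁴ = 1.1386 × 10⁻³, so Δρ ≈ 1.166 kg m⁻³.
N² = (g/ρ₀)·Δρ/Δz = g·(Δρ/ρ₀)/Δz = 9.81 × 1.1386 × 10⁻³ / 57 = 1.9596 × 10⁻⁴ s⁻² ≈ 1.96 × 10⁻⁴ s⁻².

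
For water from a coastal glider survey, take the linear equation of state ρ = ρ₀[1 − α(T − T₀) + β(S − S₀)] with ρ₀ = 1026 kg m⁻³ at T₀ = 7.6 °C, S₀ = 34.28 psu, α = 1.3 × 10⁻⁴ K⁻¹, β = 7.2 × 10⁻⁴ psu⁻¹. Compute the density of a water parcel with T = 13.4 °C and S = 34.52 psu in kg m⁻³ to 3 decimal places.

1025.404 kg m⁻³

T − T₀ = +5.8 K, S − S₀ = +0.24 psu.
Bracket = 1 − α·(+5.8) + β·(+0.24) = 1 + (-5.812 × 10⁻⁴) = 0.9994188.
ρ = 1026 × 0.9994188 = 1025.404 kg m⁻³.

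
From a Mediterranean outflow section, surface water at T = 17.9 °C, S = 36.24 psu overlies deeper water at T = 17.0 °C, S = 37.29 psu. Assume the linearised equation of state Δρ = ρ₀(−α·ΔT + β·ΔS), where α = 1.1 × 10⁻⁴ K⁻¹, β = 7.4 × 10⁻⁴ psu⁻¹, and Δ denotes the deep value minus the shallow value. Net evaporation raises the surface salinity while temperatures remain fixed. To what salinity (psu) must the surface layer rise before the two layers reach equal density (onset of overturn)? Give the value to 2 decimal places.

Neutral buoyancy requires −α(T_deep − T_surf) + β(S_deep − S_surf′) = 0.
S_surf′ = S_deep − (α/β)·ΔT = 37.29 − (1.1 × 10⁻⁴/7.4 × 10⁻⁴)·(-0.9) = 37.4238 psu.
Increase required: 37.4238 − 36.24 = 1.1838 psu.

37.42 psu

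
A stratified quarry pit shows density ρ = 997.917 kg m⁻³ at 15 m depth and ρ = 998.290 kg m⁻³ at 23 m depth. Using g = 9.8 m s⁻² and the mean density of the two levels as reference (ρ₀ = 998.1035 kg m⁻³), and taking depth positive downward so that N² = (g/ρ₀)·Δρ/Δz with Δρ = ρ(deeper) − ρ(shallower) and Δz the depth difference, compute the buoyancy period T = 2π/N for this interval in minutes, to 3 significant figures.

Δρ = 998.290 − 997.917 = 0.373 kg m⁻³ over Δz = 23 − 15 = 8 m.
N² = (9.8/998.1035) × (0.373/8) = 4.5779 × 10⁻⁴ s⁻².
N = √(4.5779 × 10⁻⁴) = 0.021396 rad s⁻¹, so T = 2π/N = 293.66 s = 4.8943 min ≈ 4.89 min.

4.89 min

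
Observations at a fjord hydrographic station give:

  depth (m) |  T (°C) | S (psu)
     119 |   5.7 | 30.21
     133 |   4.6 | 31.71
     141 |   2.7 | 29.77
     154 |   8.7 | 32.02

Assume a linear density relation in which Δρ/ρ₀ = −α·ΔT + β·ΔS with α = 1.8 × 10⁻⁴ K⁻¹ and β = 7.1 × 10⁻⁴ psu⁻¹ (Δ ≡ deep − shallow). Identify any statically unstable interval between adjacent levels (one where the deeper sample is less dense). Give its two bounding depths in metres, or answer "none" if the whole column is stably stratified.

Evaluate Δρ/ρ₀ = −αΔT + βΔS across each adjacent pair:
  119–133 m: −αΔT+βΔS = −(1.8 × 10⁻⁴)(-1.1)+(7.1 × 10⁻⁴)(+1.50) = 1.3 × 10⁻³ → stable
  133–141 m: −αΔT+βΔS = −(1.8 × 10⁻⁴)(-1.9)+(7.1 × 10⁻⁴)(-1.94) = -1.0 × 10⁻³ → UNSTABLE
  141–154 m: −αΔT+βΔS = −(1.8 × 10⁻⁴)(+6.0)+(7.1 × 10⁻⁴)(+2.25) = 5.2 × 10⁻⁴ → stable
The 133–141 m interval has Δρ < 0: lighter water underlies denser water.

133–141 m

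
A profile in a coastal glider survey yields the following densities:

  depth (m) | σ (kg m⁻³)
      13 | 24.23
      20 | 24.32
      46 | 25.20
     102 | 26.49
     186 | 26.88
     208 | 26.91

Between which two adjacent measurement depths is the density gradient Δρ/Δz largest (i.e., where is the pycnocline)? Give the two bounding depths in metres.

Compute the density gradient over each adjacent pair:
  13–20 m: Δρ/Δz = 0.09/7 = 0.013 kg m⁻⁴
  20–46 m: Δρ/Δz = 0.88/26 = 0.034 kg m⁻⁴
  46–102 m: Δρ/Δz = 1.29/56 = 0.023 kg m⁻⁴
  102–186 m: Δρ/Δz = 0.39/84 = 4.6 × 10⁻³ kg m⁻⁴
  186–208 m: Δρ/Δz = 0.03/22 = 1.4 × 10⁻³ kg m⁻⁴
The largest gradient is in the 20–46 m interval — the pycnocline.

20–46 m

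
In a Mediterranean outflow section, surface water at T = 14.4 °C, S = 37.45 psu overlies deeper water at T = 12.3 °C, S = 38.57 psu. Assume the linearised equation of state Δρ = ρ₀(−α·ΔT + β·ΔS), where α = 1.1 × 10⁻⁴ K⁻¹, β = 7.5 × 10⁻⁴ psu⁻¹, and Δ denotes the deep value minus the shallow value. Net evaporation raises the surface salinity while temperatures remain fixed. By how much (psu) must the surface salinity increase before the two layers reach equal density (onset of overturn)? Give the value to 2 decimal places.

Neutral buoyancy requires −α(T_deep − T_surf) + β(S_deep − S_surf′) = 0.
S_surf′ = S_deep − (α/β)·ΔT = 38.57 − (1.1 × 10⁻⁴/7.5 × 10⁻⁴)·(-2.1) = 38.8780 psu.
Increase required: 38.8780 − 37.45 = 1.4280 psu.

1.43 psu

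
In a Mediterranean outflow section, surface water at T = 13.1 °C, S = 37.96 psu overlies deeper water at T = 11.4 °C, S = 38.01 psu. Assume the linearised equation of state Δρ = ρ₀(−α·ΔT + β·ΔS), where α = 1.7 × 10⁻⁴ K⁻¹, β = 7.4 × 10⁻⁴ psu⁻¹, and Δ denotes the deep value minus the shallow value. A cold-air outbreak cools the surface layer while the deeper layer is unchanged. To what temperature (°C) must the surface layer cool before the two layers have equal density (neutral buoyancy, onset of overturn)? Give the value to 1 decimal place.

11.2 °C

Neutral buoyancy requires Δρ = 0, i.e. −α(T_deep − T_surf′) + β(S_deep − S_surf) = 0.
T_surf′ = T_deep − (β/α)·ΔS = 11.4 − (7.4 × 10⁻⁴/1.7 × 10⁻⁴)·(+0.05) = 11.182 °C.
Cooling required: 13.1 − (11.182) = 1.918 °C.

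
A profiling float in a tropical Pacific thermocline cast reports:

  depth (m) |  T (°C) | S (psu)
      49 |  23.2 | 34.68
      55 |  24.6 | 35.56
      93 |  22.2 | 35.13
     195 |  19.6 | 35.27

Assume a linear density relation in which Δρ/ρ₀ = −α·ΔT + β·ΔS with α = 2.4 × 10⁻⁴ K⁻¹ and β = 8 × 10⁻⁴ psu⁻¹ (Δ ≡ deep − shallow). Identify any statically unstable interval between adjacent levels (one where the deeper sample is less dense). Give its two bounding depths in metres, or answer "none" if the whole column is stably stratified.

Evaluate Δρ/ρ₀ = −αΔT + βΔS across each adjacent pair:
  49–55 m: −αΔT+βΔS = −(2.4 × 10⁻⁴)(+1.4)+(8 × 10⁻⁴)(+0.88) = 3.7 × 10⁻⁴ → stable
  55–93 m: −αΔT+βΔS = −(2.4 × 10⁻⁴)(-2.4)+(8 × 10⁻⁴)(-0.43) = 2.3 × 10⁻⁴ → stable
  93–195 m: −αΔT+βΔS = −(2.4 × 10⁻⁴)(-2.6)+(8 × 10⁻⁴)(+0.14) = 7.4 × 10⁻⁴ → stable
Every interval has Δρ > 0: the column is stably stratified throughout.

none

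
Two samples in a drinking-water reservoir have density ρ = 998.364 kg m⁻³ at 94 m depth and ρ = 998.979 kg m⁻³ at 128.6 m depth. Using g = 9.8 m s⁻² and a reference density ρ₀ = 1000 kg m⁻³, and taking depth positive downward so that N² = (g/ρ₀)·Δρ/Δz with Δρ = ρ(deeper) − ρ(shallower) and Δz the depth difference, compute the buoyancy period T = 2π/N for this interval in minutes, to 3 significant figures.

7.93 min

Δρ = 998.979 − 998.364 = 0.615 kg m⁻³ over Δz = 128.6 − 94 = 34.6 m.
N² = (9.8/1000) × (0.615/34.6) = 1.7419 × 10⁻⁴ s⁻².
N = √(1.7419 × 10⁻⁴) = 0.013198 rad s⁻¹, so T = 2π/N = 476.07 s = 7.9345 min ≈ 7.93 min.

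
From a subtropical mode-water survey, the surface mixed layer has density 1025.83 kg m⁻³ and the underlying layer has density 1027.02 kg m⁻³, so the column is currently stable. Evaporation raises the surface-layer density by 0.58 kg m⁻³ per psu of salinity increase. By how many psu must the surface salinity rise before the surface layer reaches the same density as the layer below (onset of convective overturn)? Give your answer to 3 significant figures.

Density deficit of the surface layer: 1027.02 − 1025.83 = 1.19 kg m⁻³.
Required change = 1.19 / 0.58 = 2.05 psu.

2.05 psu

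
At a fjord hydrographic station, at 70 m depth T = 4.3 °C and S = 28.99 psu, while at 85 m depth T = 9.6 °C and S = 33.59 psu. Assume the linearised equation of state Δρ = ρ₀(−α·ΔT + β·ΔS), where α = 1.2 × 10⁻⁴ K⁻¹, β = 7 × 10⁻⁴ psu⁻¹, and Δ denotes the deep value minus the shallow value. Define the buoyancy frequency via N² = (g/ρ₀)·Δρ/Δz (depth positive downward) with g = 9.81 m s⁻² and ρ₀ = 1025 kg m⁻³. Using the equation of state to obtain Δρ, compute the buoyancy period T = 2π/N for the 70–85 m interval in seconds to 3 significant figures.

ΔT = +5.3 K, ΔS = +4.60 psu (deep − shallow).
Δρ/ρ₀ = −αΔT + βΔS = -6.36 × 10⁻⁴ + 3.22 × 10⁻³ = 2.584 × 10⁻³, so Δρ ≈ 2.649 kg m⁻³.
N² = (g/ρ₀)·Δρ/Δz = g·(Δρ/ρ₀)/Δz = 9.81 × 2.584 × 10⁻³ / 15 = 1.6899 × 10⁻³ s⁻².
N = √(1.6899 × 10⁻³) = 0.041108 rad s⁻¹ → T = 2π/N = 152.85 s ≈ 153 s.

153 s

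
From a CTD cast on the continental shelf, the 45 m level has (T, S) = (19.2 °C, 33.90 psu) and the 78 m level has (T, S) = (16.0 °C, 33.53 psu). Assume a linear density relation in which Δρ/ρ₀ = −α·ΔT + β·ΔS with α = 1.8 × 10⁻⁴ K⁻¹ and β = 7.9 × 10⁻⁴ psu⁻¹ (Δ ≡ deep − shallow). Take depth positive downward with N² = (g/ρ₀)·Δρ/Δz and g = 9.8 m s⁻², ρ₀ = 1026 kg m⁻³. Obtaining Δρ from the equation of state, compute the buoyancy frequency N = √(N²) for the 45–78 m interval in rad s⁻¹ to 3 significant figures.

9.18 × 10⁻³ rad s⁻¹

ΔT = -3.2 K, ΔS = -0.37 psu (deep − shallow).
Δρ/ρ₀ = −αΔT + βΔS = 5.76 × 10⁻⁴ − 2.923 × 10⁻⁴ = 2.837 × 10⁻⁴, so Δρ ≈ 0.2911 kg m⁻³.
N² = (g/ρ₀)·Δρ/Δz = g·(Δρ/ρ₀)/Δz = 9.8 × 2.837 × 10⁻⁴ / 33 = 8.4250 × 10⁻⁵ s⁻².
N = √(8.4250 × 10⁻⁵) = 9.1788 × 10⁻³ rad s⁻¹ ≈ 9.18 × 10⁻³ rad s⁻¹.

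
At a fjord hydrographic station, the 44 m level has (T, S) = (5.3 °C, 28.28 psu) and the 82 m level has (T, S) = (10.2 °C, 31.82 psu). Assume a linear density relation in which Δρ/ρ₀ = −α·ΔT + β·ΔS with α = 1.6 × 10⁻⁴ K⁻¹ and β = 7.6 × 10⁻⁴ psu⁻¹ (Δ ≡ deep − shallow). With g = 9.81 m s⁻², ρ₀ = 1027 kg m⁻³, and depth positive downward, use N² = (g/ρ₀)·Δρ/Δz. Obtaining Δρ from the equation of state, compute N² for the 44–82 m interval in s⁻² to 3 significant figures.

4.92 × 10⁻⁴ s⁻²

ΔT = +4.9 K, ΔS = +3.54 psu (deep − shallow).
Δρ/ρ₀ = −αΔT + βΔS = -7.84 × 10⁻⁴ + 2.6904 × 10⁻³ = 1.9064 × 10⁻³, so Δρ ≈ 1.958 kg m⁻³.
N² = (g/ρ₀)·Δρ/Δz = g·(Δρ/ρ₀)/Δz = 9.81 × 1.9064 × 10⁻³ / 38 = 4.9215 × 10⁻⁴ s⁻² ≈ 4.92 × 10⁻⁴ s⁻².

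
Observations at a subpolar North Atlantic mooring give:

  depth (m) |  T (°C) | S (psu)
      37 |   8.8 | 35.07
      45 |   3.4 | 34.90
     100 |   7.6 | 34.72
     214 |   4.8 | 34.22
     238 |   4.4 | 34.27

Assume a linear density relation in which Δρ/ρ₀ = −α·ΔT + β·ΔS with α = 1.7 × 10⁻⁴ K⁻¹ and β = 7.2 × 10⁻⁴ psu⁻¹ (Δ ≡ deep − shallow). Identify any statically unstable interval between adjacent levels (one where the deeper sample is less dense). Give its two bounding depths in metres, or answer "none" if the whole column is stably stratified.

45–100 m

Evaluate Δρ/ρ₀ = −αΔT + βΔS across each adjacent pair:
  37–45 m: −αΔT+βΔS = −(1.7 × 10⁻⁴)(-5.4)+(7.2 × 10⁻⁴)(-0.17) = 8.0 × 10⁻⁴ → stable
  45–100 m: −αΔT+βΔS = −(1.7 × 10⁻⁴)(+4.2)+(7.2 × 10⁻⁴)(-0.18) = -8.4 × 10⁻⁴ → UNSTABLE
  100–214 m: −αΔT+βΔS = −(1.7 × 10⁻⁴)(-2.8)+(7.2 × 10⁻⁴)(-0.50) = 1.2 × 10⁻⁴ → stable
  214–238 m: −αΔT+βΔS = −(1.7 × 10⁻⁴)(-0.4)+(7.2 × 10⁻⁴)(+0.05) = 1.0 × 10⁻⁴ → stable
The 45–100 m interval has Δρ < 0: lighter water underlies denser water.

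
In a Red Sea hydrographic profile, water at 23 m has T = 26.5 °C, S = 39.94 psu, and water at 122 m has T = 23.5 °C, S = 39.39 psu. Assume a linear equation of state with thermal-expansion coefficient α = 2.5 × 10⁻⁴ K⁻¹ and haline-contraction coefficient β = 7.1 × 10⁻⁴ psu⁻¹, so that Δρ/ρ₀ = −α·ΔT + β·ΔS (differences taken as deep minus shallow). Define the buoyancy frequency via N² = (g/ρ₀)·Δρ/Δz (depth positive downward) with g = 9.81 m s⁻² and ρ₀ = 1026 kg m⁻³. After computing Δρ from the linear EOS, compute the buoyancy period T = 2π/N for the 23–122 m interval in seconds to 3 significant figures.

1.05 × 10³ s

ΔT = -3.0 K, ΔS = -0.55 psu (deep − shallow).
Δρ/ρ₀ = −αΔT + βΔS = 7.50 × 10⁻⁴ − 3.905 × 10⁻⁴ = 3.595 × 10⁻⁴, so Δρ ≈ 0.3688 kg m⁻³.
N² = (g/ρ₀)·Δρ/Δz = g·(Δρ/ρ₀)/Δz = 9.81 × 3.595 × 10⁻⁴ / 99 = 3.5623 × 10⁻⁵ s⁻².
N = √(3.5623 × 10⁻⁵) = 5.9685 × 10⁻³ rad s⁻¹ → T = 2π/N = 1.0527 × 10³ s ≈ 1.05 × 10³ s.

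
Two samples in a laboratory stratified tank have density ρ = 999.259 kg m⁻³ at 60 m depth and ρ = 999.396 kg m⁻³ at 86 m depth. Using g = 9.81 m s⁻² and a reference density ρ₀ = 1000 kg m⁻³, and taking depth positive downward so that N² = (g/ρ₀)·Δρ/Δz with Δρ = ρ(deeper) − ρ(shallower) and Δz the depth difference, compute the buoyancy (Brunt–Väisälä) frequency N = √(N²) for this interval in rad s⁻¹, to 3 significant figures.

Δρ = 999.396 − 999.259 = 0.137 kg m⁻³ over Δz = 86 − 60 = 26 m.
N² = (9.81/1000) × (0.137/26) = 5.1691 × 10⁻⁵ s⁻².
N = √(5.1691 × 10⁻⁵) = 7.1896 × 10⁻³ rad s⁻¹ ≈ 7.19 × 10⁻³ rad s⁻¹.

7.19 × 10⁻³ rad s⁻¹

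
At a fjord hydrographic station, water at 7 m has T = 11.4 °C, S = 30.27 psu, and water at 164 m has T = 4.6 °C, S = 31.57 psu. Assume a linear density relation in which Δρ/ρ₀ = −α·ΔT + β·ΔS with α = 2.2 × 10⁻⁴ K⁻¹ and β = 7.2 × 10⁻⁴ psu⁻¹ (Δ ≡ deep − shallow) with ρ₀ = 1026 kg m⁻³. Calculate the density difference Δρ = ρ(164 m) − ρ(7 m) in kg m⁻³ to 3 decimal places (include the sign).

+2.495 kg m⁻³

ΔT = -6.8 K, ΔS = +1.30 psu (deep − shallow).
Δρ/ρ₀ = −(2.2 × 10⁻⁴)(-6.8) + (7.2 × 10⁻⁴)(+1.30) = 2.432 × 10⁻³.
Δρ = 1026 × (2.432 × 10⁻³) = +2.495 kg m⁻³.
Positive Δρ: denser below, stable.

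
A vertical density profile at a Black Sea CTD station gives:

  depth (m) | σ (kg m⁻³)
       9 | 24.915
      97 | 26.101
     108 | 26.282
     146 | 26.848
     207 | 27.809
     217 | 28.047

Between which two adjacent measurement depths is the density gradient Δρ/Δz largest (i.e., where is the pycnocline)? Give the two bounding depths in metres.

Compute the density gradient over each adjacent pair:
  9–97 m: Δρ/Δz = 1.186/88 = 0.013 kg m⁻⁴
  97–108 m: Δρ/Δz = 0.181/11 = 0.016 kg m⁻⁴
  108–146 m: Δρ/Δz = 0.566/38 = 0.015 kg m⁻⁴
  146–207 m: Δρ/Δz = 0.961/61 = 0.016 kg m⁻⁴
  207–217 m: Δρ/Δz = 0.238/10 = 0.024 kg m⁻⁴
The largest gradient is in the 207–217 m interval — the pycnocline.

207–217 m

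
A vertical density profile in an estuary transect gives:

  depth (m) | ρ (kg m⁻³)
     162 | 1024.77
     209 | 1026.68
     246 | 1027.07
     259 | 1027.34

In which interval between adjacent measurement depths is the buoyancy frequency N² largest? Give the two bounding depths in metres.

Compute the density gradient over each adjacent pair:
  162–209 m: Δρ/Δz = 1.91/47 = 0.041 kg m⁻⁴
  209–246 m: Δρ/Δz = 0.39/37 = 0.011 kg m⁻⁴
  246–259 m: Δρ/Δz = 0.27/13 = 0.021 kg m⁻⁴
The largest gradient is in the 162–209 m interval — the pycnocline.

162–209 m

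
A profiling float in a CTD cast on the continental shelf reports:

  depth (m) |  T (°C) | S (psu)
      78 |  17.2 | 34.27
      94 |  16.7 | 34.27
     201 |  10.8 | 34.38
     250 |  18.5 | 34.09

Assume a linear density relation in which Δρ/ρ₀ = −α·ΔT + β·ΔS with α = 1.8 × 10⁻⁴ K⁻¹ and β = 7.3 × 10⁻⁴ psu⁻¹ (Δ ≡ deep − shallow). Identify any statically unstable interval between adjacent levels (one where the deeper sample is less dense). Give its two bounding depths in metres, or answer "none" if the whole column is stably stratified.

Evaluate Δρ/ρ₀ = −αΔT + βΔS across each adjacent pair:
  78–94 m: −αΔT+βΔS = −(1.8 × 10⁻⁴)(-0.5)+(7.3 × 10⁻⁴)(+0.00) = 9.0 × 10⁻⁵ → stable
  94–201 m: −αΔT+βΔS = −(1.8 × 10⁻⁴)(-5.9)+(7.3 × 10⁻⁴)(+0.11) = 1.1 × 10⁻³ → stable
  201–250 m: −αΔT+βΔS = −(1.8 × 10⁻⁴)(+7.7)+(7.3 × 10⁻⁴)(-0.29) = -1.6 × 10⁻³ → UNSTABLE
The 201–250 m interval has Δρ < 0: lighter water underlies denser water.

201–250 m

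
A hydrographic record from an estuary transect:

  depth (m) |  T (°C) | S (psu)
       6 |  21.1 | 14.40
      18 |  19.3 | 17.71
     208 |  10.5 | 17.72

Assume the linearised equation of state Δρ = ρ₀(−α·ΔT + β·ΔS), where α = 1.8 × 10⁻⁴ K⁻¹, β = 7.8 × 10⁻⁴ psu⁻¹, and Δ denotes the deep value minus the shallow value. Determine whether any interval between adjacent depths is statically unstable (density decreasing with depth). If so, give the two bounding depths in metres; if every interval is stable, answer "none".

none

Evaluate Δρ/ρ₀ = −αΔT + βΔS across each adjacent pair:
  6–18 m: −αΔT+βΔS = −(1.8 × 10⁻⁴)(-1.8)+(7.8 × 10⁻⁴)(+3.31) = 2.9 × 10⁻³ → stable
  18–208 m: −αΔT+βΔS = −(1.8 × 10⁻⁴)(-8.8)+(7.8 × 10⁻⁴)(+0.01) = 1.6 × 10⁻³ → stable
Every interval has Δρ > 0: the column is stably stratified throughout.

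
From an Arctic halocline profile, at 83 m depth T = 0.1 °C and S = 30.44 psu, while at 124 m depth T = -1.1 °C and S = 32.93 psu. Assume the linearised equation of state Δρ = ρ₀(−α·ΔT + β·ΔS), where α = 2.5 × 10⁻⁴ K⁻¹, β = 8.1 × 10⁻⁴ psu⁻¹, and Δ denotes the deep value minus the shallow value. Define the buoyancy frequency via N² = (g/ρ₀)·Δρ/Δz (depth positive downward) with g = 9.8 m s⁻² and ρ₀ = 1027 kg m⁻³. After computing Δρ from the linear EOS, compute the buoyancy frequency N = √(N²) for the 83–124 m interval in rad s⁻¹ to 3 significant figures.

0.0235 rad s⁻¹

ΔT = -1.2 K, ΔS = +2.49 psu (deep − shallow).
Δρ/ρ₀ = −αΔT + βΔS = 3.00 × 10⁻⁴ + 2.0169 × 10⁻³ = 2.3169 × 10⁻³, so Δρ ≈ 2.379 kg m⁻³.
N² = (g/ρ₀)·Δρ/Δz = g·(Δρ/ρ₀)/Δz = 9.8 × 2.3169 × 10⁻³ / 41 = 5.5380 × 10⁻⁴ s⁻².
N = √(5.5380 × 10⁻⁴) = 0.023533 rad s⁻¹ ≈ 0.0235 rad s⁻¹.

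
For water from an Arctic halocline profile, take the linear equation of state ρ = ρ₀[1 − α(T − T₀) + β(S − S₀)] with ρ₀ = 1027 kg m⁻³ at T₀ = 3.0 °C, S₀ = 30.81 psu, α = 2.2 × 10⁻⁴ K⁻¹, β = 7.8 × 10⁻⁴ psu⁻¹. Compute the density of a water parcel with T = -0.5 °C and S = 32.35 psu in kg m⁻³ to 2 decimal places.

1029.02 kg m⁻³

T − T₀ = -3.5 K, S − S₀ = +1.54 psu.
Bracket = 1 − α·(-3.5) + β·(+1.54) = 1 + (1.9712 × 10⁻³) = 1.0019712.
ρ = 1027 × 1.0019712 = 1029.02 kg m⁻³.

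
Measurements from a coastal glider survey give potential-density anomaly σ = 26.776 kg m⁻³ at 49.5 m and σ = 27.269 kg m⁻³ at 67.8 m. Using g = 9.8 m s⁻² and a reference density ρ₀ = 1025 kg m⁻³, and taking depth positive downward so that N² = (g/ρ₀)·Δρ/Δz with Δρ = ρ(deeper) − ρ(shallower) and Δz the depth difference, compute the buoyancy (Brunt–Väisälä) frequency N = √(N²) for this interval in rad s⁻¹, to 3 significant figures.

Δρ = 1027.269 − 1026.776 = 0.493 kg m⁻³ over Δz = 67.8 − 49.5 = 18.3 m.
N² = (9.8/1025) × (0.493/18.3) = 2.5757 × 10⁻⁴ s⁻².
N = √(2.5757 × 10⁻⁴) = 0.016049 rad s⁻¹ ≈ 0.0160 rad s⁻¹.
A positive N² confirms static stability across the interval.

0.0160 rad s⁻¹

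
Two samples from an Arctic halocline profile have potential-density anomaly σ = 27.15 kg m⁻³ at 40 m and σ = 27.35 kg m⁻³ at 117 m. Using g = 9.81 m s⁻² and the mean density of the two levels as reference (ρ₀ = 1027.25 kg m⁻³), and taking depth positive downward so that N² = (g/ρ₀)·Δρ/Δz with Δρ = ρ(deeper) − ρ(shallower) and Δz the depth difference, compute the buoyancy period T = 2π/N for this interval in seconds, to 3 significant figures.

Δρ = 1027.35 − 1027.15 = 0.20 kg m⁻³ over Δz = 117 − 40 = 77 m.
N² = (9.81/1027.25) × (0.20/77) = 2.4805 × 10⁻⁵ s⁻².
N = √(2.4805 × 10⁻⁵) = 4.9805 × 10⁻³ rad s⁻¹, so T = 2π/N = 1.2616 × 10³ s ≈ 1.26 × 10³ s.

1.26 × 10³ s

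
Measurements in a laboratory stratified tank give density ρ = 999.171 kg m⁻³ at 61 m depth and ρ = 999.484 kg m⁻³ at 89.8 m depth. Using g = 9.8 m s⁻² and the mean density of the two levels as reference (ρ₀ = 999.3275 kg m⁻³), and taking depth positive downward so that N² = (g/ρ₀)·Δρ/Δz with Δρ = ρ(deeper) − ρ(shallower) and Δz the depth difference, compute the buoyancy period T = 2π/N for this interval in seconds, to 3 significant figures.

609 s

Δρ = 999.484 − 999.171 = 0.313 kg m⁻³ over Δz = 89.8 − 61 = 28.8 m.
N² = (9.8/999.3275) × (0.313/28.8) = 1.0658 × 10⁻⁴ s⁻².
N = √(1.0658 × 10⁻⁴) = 0.010324 rad s⁻¹, so T = 2π/N = 608.60 s ≈ 609 s.
A positive N² confirms static stability across the interval.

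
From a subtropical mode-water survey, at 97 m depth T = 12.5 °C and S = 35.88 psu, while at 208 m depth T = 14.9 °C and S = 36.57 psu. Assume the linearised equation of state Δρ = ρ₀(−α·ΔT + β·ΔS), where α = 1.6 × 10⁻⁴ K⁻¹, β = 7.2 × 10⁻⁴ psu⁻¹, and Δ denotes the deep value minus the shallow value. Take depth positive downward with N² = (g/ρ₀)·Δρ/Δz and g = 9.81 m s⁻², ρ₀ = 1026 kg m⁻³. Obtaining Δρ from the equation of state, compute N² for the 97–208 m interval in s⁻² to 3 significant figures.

9.97 × 10⁻⁶ s⁻²

ΔT = +2.4 K, ΔS = +0.69 psu (deep − shallow).
Δρ/ρ₀ = −αΔT + βΔS = -3.84 × 10⁻⁴ + 4.968 × 10⁻⁴ = 1.128 × 10⁻⁴, so Δρ ≈ 0.1157 kg m⁻³.
N² = (g/ρ₀)·Δρ/Δz = g·(Δρ/ρ₀)/Δz = 9.81 × 1.128 × 10⁻⁴ / 111 = 9.9691 × 10⁻⁶ s⁻² ≈ 9.97 × 10⁻⁶ s⁻².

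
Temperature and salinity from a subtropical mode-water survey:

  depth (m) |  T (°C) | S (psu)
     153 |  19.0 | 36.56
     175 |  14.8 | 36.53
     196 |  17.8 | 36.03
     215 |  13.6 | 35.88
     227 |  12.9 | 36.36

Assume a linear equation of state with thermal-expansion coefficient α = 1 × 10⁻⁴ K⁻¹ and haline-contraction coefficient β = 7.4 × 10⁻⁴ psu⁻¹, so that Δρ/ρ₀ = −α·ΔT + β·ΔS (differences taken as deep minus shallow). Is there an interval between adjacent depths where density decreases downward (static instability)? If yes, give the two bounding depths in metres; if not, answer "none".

Evaluate Δρ/ρ₀ = −αΔT + βΔS across each adjacent pair:
  153–175 m: −αΔT+βΔS = −(1 × 10⁻⁴)(-4.2)+(7.4 × 10⁻⁴)(-0.03) = 4.0 × 10⁻⁴ → stable
  175–196 m: −αΔT+βΔS = −(1 × 10⁻⁴)(+3.0)+(7.4 × 10⁻⁴)(-0.50) = -6.7 × 10⁻⁴ → UNSTABLE
  196–215 m: −αΔT+βΔS = −(1 × 10⁻⁴)(-4.2)+(7.4 × 10⁻⁴)(-0.15) = 3.1 × 10⁻⁴ → stable
  215–227 m: −αΔT+βΔS = −(1 × 10⁻⁴)(-0.7)+(7.4 × 10⁻⁴)(+0.48) = 4.3 × 10⁻⁴ → stable
The 175–196 m interval has Δρ < 0: lighter water underlies denser water.

175–196 m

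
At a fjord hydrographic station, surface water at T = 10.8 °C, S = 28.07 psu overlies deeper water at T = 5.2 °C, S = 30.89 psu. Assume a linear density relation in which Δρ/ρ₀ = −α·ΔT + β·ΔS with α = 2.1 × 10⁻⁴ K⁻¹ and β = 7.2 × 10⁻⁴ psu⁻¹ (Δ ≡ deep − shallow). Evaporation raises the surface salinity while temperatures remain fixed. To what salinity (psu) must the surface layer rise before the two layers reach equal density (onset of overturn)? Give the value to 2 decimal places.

32.52 psu

Neutral buoyancy requires −α(T_deep − T_surf) + β(S_deep − S_surf′) = 0.
S_surf′ = S_deep − (α/β)·ΔT = 30.89 − (2.1 × 10⁻⁴/7.2 × 10⁻⁴)·(-5.6) = 32.5233 psu.
Increase required: 32.5233 − 28.07 = 4.4533 psu.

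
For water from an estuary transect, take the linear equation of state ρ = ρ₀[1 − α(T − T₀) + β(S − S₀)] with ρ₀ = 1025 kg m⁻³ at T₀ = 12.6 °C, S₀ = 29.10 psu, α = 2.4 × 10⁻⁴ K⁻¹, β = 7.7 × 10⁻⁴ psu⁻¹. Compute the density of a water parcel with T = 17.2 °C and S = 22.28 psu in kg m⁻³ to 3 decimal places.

1018.486 kg m⁻³

T − T₀ = +4.6 K, S − S₀ = -6.82 psu.
Bracket = 1 − α·(+4.6) + β·(-6.82) = 1 + (-6.3554 × 10⁻³) = 0.9936446.
ρ = 1025 × 0.9936446 = 1018.486 kg m⁻³.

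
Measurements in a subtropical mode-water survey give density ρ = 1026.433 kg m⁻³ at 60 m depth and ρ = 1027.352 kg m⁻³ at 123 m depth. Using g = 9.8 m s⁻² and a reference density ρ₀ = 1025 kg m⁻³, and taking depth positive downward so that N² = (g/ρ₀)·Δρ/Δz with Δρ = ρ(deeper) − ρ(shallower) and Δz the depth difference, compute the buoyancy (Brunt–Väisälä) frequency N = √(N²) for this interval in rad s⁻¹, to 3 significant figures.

Δρ = 1027.352 − 1026.433 = 0.919 kg m⁻³ over Δz = 123 − 60 = 63 m.
N² = (9.8/1025) × (0.919/63) = 1.3947 × 10⁻⁴ s⁻².
N = √(1.3947 × 10⁻⁴) = 0.011810 rad s⁻¹ ≈ 0.0118 rad s⁻¹.

0.0118 rad s⁻¹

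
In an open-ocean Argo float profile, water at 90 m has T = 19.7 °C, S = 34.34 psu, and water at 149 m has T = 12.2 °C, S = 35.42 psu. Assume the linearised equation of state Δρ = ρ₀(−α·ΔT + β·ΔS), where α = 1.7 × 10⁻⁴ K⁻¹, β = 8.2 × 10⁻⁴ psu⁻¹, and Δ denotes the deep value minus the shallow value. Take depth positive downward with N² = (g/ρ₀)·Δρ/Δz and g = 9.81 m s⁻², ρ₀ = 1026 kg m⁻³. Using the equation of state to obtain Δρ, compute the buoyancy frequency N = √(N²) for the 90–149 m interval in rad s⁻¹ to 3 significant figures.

0.0190 rad s⁻¹

ΔT = -7.5 K, ΔS = +1.08 psu (deep − shallow).
Δρ/ρ₀ = −αΔT + βΔS = 1.275 × 10⁻³ + 8.856 × 10⁻⁴ = 2.1606 × 10⁻³, so Δρ ≈ 2.217 kg m⁻³.
N² = (g/ρ₀)·Δρ/Δz = g·(Δρ/ρ₀)/Δz = 9.81 × 2.1606 × 10⁻³ / 59 = 3.5925 × 10⁻⁴ s⁻².
N = √(3.5925 × 10⁻⁴) = 0.018954 rad s⁻¹ ≈ 0.0190 rad s⁻¹.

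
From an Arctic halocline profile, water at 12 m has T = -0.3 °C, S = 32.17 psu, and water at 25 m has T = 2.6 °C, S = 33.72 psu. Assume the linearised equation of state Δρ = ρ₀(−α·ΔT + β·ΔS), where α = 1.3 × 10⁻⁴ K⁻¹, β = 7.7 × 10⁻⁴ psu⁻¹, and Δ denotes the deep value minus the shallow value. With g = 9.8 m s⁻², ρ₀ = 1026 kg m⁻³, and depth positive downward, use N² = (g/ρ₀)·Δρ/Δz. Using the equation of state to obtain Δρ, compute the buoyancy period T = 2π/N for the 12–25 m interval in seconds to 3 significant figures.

253 s

ΔT = +2.9 K, ΔS = +1.55 psu (deep − shallow).
Δρ/ρ₀ = −αΔT + βΔS = -3.77 × 10⁻⁴ + 1.1935 × 10⁻³ = 8.165 × 10⁻⁴, so Δρ ≈ 0.8377 kg m⁻³.
N² = (g/ρ₀)·Δρ/Δz = g·(Δρ/ρ₀)/Δz = 9.8 × 8.165 × 10⁻⁴ / 13 = 6.1552 × 10⁻⁴ s⁻².
N = √(6.1552 × 10⁻⁴) = 0.024810 rad s⁻¹ → T = 2π/N = 253.25 s ≈ 253 s.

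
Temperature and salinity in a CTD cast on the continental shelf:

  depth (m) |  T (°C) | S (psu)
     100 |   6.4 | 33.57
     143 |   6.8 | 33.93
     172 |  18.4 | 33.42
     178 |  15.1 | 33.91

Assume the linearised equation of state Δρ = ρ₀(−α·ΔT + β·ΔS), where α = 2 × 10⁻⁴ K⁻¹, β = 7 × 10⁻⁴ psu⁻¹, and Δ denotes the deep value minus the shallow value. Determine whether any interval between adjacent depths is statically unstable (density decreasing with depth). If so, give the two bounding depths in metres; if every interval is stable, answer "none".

Evaluate Δρ/ρ₀ = −αΔT + βΔS across each adjacent pair:
  100–143 m: −αΔT+βΔS = −(2 × 10⁻⁴)(+0.4)+(7 × 10⁻⁴)(+0.36) = 1.7 × 10⁻⁴ → stable
  143–172 m: −αΔT+βΔS = −(2 × 10⁻⁴)(+11.6)+(7 × 10⁻⁴)(-0.51) = -2.7 × 10⁻³ → UNSTABLE
  172–178 m: −αΔT+βΔS = −(2 × 10⁻⁴)(-3.3)+(7 × 10⁻⁴)(+0.49) = 1.0 × 10⁻³ → stable
The 143–172 m interval has Δρ < 0: lighter water underlies denser water.

143–172 m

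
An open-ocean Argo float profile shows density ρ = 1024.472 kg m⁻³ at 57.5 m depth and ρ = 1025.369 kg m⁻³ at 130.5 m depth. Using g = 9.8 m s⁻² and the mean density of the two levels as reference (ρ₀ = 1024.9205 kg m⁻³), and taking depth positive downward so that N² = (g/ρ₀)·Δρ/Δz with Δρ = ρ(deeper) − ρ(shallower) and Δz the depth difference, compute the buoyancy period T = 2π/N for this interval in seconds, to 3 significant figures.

580 s

Δρ = 1025.369 − 1024.472 = 0.897 kg m⁻³ over Δz = 130.5 − 57.5 = 73 m.
N² = (9.8/1024.9205) × (0.897/73) = 1.1749 × 10⁻⁴ s⁻².
N = √(1.1749 × 10⁻⁴) = 0.010839 rad s⁻¹, so T = 2π/N = 579.68 s ≈ 580 s.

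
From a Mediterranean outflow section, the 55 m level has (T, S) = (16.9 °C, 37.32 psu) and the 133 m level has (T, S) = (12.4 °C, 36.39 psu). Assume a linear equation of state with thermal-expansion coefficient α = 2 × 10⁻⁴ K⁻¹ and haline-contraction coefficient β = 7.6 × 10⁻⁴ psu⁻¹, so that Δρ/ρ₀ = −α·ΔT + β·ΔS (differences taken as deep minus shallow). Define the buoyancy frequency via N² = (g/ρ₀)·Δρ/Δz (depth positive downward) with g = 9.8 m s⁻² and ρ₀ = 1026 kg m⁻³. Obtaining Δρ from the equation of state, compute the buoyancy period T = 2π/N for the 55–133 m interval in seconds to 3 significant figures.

1.28 × 10³ s

ΔT = -4.5 K, ΔS = -0.93 psu (deep − shallow).
Δρ/ρ₀ = −αΔT + βΔS = 9.00 × 10⁻⁴ − 7.068 × 10⁻⁴ = 1.932 × 10⁻⁴, so Δρ ≈ 0.1982 kg m⁻³.
N² = (g/ρ₀)·Δρ/Δz = g·(Δρ/ρ₀)/Δz = 9.8 × 1.932 × 10⁻⁴ / 78 = 2.4274 × 10⁻⁵ s⁻².
N = √(2.4274 × 10⁻⁵) = 4.9269 × 10⁻³ rad s⁻¹ → T = 2π/N = 1.2753 × 10³ s ≈ 1.28 × 10³ s.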